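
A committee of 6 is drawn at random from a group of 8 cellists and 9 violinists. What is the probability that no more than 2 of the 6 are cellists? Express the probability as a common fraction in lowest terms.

165/442

There are C(17,6) = 12376 ways to choose the 6.
Favorable selections (no more than 2 cellists): C(8,0)·C(9,6) + C(8,1)·C(9,5) + C(8,2)·C(9,4) = 84 + 1008 + 3528 = 4620.
Probability = 4620/12376 = 165/442.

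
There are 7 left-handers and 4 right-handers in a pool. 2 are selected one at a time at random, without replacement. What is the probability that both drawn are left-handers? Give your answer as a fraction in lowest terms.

21/55

Multiply the conditional probabilities at each draw: 7/11 · 6/10 = 42/110 = 21/55.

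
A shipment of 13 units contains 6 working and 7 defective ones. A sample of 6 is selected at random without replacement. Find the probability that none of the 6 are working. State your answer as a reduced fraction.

There are C(13,6) = 1716 possible selections.
Selections with no working (all defective): C(7,6) = 7.
Probability = 7/1716.

7/1716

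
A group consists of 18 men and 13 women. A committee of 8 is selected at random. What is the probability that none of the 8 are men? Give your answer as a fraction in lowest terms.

11/67425

There are C(31,8) = 7888725 possible selections.
Selections with no men (all women): C(13,8) = 1287.
Probability = 1287/7888725 = 11/67425.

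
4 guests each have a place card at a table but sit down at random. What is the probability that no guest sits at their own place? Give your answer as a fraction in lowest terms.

3/8

There are 4! = 24 seatings.
By inclusion-exclusion, seatings with no fixed points: C(4,0)·4! − C(4,1)·3! + C(4,2)·2! − C(4,3)·1! + C(4,4)·0! = 9.
Probability = 9/24 = 3/8.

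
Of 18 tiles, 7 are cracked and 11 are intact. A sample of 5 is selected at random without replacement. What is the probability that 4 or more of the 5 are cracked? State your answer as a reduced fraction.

29/612

There are C(18,5) = 8568 ways to choose the 5.
Favorable selections (4 or more cracked): C(7,4)·C(11,1) + C(7,5)·C(11,0) = 385 + 21 = 406.
Probability = 406/8568 = 29/612.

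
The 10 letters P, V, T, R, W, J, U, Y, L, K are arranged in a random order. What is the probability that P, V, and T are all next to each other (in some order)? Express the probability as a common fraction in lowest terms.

1/15

There are 10! = 3628800 arrangements.
Treat the three as one block: 8! placements × 3! orders within the block = 40320·6 = 241920.
Probability = 241920/3628800 = 1/15.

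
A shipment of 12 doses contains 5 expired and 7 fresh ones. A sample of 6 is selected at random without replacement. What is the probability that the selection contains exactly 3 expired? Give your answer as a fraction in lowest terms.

There are C(12,6) = 924 ways to choose 6 from 12.
Selections with exactly 3 expired: choose 3 of the 5 expired and 3 of the 7 fresh, C(5,3)·C(7,3) = 10·35 = 350.
Probability = 350/924 = 25/66.

25/66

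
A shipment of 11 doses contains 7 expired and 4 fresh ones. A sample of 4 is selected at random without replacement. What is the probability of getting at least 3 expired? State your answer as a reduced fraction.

Total selections: C(11,4) = 330.
Favorable selections (at least 3 expired): C(7,3)·C(4,1) + C(7,4)·C(4,0) = 140 + 35 = 175.
Probability = 175/330 = 35/66.

35/66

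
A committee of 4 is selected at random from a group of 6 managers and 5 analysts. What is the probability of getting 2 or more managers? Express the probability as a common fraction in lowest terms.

53/66

There are C(11,4) = 330 ways to choose the 4.
Favorable selections (2 or more managers): C(6,2)·C(5,2) + C(6,3)·C(5,1) + C(6,4)·C(5,0) = 150 + 100 + 15 = 265.
Probability = 265/330 = 53/66.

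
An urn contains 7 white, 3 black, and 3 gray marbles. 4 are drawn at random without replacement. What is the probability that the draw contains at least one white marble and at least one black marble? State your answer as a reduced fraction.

98/143

There are C(13,4) = 715 possible draws.
By inclusion-exclusion on the complements, draws missing all white or all black: C(6,4) + C(10,4) − C(3,4) = 15 + 210 − 0 = 225.
So draws with at least one of each: 715 − 225 = 490, probability 490/715 = 98/143.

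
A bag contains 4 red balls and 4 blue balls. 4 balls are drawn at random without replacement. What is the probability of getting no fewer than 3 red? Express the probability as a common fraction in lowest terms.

17/70

Total selections: C(8,4) = 70.
Favorable selections (no fewer than 3 red): C(4,3)·C(4,1) + C(4,4)·C(4,0) = 16 + 1 = 17.
Probability = 17/70.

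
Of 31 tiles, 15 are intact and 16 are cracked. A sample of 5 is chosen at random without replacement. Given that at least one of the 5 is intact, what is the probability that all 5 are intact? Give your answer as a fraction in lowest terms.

Work in counts. Selections with at least one intact: C(31,5) − C(16,5) = 169911 − 4368 = 165543.
Of those, selections where all 5 are intact: C(15,5) = 3003.
Conditional probability = 3003/165543 = 143/7883.

143/7883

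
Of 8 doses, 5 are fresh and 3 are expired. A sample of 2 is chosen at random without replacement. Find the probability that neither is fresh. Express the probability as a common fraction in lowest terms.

There are C(8,2) = 28 possible selections.
Selections with no fresh (all expired): C(3,2) = 3.
Probability = 3/28.

3/28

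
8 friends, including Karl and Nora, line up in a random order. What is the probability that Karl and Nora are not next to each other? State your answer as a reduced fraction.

There are 8! = 40320 arrangements.
Arrangements with Karl and Nora adjacent: 2·7! = 10080.
So not adjacent: 40320 − 10080 = 30240, probability 30240/40320 = 3/4.

3/4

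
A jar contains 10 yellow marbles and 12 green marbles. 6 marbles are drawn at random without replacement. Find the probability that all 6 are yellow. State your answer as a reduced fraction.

10/3553

There are C(22,6) = 74613 possible selections.
Selections with all yellow: C(10,6) = 210.
Probability = 210/74613 = 10/3553.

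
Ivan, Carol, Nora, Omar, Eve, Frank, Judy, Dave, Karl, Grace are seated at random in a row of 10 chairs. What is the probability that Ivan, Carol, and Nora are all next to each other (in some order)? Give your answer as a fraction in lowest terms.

There are 10! = 3628800 arrangements.
Treat the three as one block: 8! placements × 3! orders within the block = 40320·6 = 241920.
Probability = 241920/3628800 = 1/15.

1/15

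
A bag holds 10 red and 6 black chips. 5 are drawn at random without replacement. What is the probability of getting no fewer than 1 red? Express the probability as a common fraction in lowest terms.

There are C(16,5) = 4368 ways to choose the 5.
Favorable selections (no fewer than 1 red): C(10,1)·C(6,4) + C(10,2)·C(6,3) + C(10,3)·C(6,2) + C(10,4)·C(6,1) + C(10,5)·C(6,0) = 150 + 900 + 1800 + 1260 + 252 = 4362.
Probability = 4362/4368 = 727/728.

727/728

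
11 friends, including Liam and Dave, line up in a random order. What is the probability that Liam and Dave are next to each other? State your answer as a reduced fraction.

2/11

There are 11! = 39916800 arrangements.
Treat Liam and Dave as a block: 10! arrangements of the blocks × 2 orders within the block = 2·3628800 = 7257600.
Probability = 7257600/39916800 = 2/11.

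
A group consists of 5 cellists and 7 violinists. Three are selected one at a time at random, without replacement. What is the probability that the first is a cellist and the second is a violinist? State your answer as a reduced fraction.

35/132

Multiply the conditional probabilities at each draw: 5/12 · 7/11 = 35/132.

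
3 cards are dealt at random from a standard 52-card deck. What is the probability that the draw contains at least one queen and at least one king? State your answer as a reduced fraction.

188/5525

There are C(52,3) = 22100 possible draws.
By inclusion-exclusion on the complements, draws missing all queens or all kings: C(48,3) + C(48,3) − C(44,3) = 17296 + 17296 − 13244 = 21348.
So draws with at least one of each: 22100 − 21348 = 752, probability 752/22100 = 188/5525.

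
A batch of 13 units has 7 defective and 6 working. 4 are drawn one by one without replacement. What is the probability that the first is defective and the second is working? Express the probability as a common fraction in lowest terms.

7/26

Multiply the conditional probabilities at each draw: 7/13 · 6/12 = 42/156 = 7/26.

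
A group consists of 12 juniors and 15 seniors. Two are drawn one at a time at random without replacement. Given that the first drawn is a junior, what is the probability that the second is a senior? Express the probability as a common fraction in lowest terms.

15/26

After removing one junior, 26 remain: 11 juniors and 15 seniors.
So the probability the next is a senior is 15/26.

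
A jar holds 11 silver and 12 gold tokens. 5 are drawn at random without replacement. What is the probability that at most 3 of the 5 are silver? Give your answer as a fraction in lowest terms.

2657/3059

Total selections: C(23,5) = 33649.
Count the complement (more than 3 silver): C(11,4)·C(12,1) + C(11,5)·C(12,0) = 3960 + 462 = 4422.
Probability = 1 − 4422/33649 = 29227/33649 = 2657/3059.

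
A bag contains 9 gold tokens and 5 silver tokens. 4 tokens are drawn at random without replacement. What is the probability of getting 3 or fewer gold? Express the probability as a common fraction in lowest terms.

125/143

Total selections: C(14,4) = 1001.
The complement is exactly 4 gold: C(9,4)·C(5,0) = 126.
Probability = 1 − 126/1001 = 875/1001 = 125/143.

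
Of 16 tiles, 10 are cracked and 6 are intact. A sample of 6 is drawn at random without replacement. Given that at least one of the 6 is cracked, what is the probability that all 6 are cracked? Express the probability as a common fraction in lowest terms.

Work in counts. Selections with at least one cracked: C(16,6) − C(6,6) = 8008 − 1 = 8007.
Of those, selections where all 6 are cracked: C(10,6) = 210.
Conditional probability = 210/8007 = 70/2669.

70/2669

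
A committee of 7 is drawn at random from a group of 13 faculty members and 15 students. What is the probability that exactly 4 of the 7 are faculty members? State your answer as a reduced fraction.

455/1656

There are C(28,7) = 1184040 ways to choose 7 from 28.
Selections with exactly 4 faculty members: choose 4 of the 13 faculty members and 3 of the 15 students, C(13,4)·C(15,3) = 715·455 = 325325.
Probability = 325325/1184040 = 455/1656.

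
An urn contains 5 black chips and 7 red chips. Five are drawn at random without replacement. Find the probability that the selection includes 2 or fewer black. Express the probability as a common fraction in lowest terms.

91/132

There are C(12,5) = 792 ways to choose the 5.
Favorable selections (2 or fewer black): C(5,0)·C(7,5) + C(5,1)·C(7,4) + C(5,2)·C(7,3) = 21 + 175 + 350 = 546.
Probability = 546/792 = 91/132.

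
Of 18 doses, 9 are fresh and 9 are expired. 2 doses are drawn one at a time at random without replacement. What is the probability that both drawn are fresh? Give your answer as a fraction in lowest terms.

Multiply the conditional probabilities at each draw: 9/18 · 8/17 = 72/306 = 4/17.

4/17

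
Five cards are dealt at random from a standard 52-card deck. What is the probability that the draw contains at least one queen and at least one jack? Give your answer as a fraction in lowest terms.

There are C(52,5) = 2598960 possible draws.
By inclusion-exclusion on the complements, draws missing all queens or all jacks: C(48,5) + C(48,5) − C(44,5) = 1712304 + 1712304 − 1086008 = 2338600.
So draws with at least one of each: 2598960 − 2338600 = 260360, probability 260360/2598960 = 6509/64974.

6509/64974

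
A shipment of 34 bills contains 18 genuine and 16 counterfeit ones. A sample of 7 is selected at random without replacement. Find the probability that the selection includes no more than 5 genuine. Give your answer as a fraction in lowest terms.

599/638

Total selections: C(34,7) = 5379616.
Favorable selections (no more than 5 genuine): C(18,0)·C(16,7) + C(18,1)·C(16,6) + C(18,2)·C(16,5) + C(18,3)·C(16,4) + C(18,4)·C(16,3) + C(18,5)·C(16,2) = 11440 + 144144 + 668304 + 1485120 + 1713600 + 1028160 = 5050768.
Probability = 5050768/5379616 = 599/638.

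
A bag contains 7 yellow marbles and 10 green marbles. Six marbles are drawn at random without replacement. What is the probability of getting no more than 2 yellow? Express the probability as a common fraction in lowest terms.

Total selections: C(17,6) = 12376.
Favorable selections (no more than 2 yellow): C(7,0)·C(10,6) + C(7,1)·C(10,5) + C(7,2)·C(10,4) = 210 + 1764 + 4410 = 6384.
Probability = 6384/12376 = 114/221.

114/221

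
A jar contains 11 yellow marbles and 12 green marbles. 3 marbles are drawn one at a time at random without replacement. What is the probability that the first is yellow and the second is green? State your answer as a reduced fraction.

6/23

Multiply the conditional probabilities at each draw: 11/23 · 12/22 = 132/506 = 6/23.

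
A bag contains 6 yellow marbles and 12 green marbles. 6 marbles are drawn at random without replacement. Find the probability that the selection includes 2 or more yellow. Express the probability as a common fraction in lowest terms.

1074/1547

Total selections: C(18,6) = 18564.
Count the complement (fewer than 2 yellow): C(6,0)·C(12,6) + C(6,1)·C(12,5) = 924 + 4752 = 5676.
Probability = 1 − 5676/18564 = 12888/18564 = 1074/1547.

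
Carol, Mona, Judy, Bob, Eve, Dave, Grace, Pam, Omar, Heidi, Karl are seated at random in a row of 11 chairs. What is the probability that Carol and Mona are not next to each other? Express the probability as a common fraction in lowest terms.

9/11

There are 11! = 39916800 arrangements.
Arrangements with Carol and Mona adjacent: 2·10! = 7257600.
So not adjacent: 39916800 − 7257600 = 32659200, probability 32659200/39916800 = 9/11.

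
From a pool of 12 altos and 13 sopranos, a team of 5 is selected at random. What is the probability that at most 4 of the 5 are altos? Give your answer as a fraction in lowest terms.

Total selections: C(25,5) = 53130.
The complement is exactly 5 altos: C(12,5)·C(13,0) = 792.
Probability = 1 − 792/53130 = 52338/53130 = 793/805.

793/805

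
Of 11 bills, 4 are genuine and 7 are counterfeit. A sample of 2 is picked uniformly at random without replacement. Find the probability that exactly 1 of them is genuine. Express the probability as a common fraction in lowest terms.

Total number of selections: C(11,2) = 55.
Selections with exactly 1 genuine: choose 1 of the 4 genuine and 1 of the 7 counterfeit, C(4,1)·C(7,1) = 4·7 = 28.
Probability = 28/55.

28/55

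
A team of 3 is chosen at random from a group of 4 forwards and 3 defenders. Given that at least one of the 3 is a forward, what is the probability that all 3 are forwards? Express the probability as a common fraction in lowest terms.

Work in counts. Selections with at least one forward: C(7,3) − C(3,3) = 35 − 1 = 34.
Of those, selections where all 3 are forwards: C(4,3) = 4.
Conditional probability = 4/34 = 2/17.

2/17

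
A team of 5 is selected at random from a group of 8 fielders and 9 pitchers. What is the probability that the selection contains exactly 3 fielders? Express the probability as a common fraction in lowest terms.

The sample space is all 5-subsets of the 17: C(17,5) = 6188.
Selections with exactly 3 fielders: choose 3 of the 8 fielders and 2 of the 9 pitchers, C(8,3)·C(9,2) = 56·36 = 2016.
Probability = 2016/6188 = 72/221.

72/221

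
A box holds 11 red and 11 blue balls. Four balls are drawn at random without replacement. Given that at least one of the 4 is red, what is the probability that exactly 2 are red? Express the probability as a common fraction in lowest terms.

Work in counts. Selections with at least one red: C(22,4) − C(11,4) = 7315 − 330 = 6985.
Of those, selections where exactly 2 are red: C(11,2)·C(11,2) = 55·55 = 3025.
Conditional probability = 3025/6985 = 55/127.

55/127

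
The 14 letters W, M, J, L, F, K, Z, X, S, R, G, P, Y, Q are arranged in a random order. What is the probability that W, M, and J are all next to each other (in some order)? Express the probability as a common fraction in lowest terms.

3/91

There are 14! = 87178291200 arrangements.
Treat the three as one block: 12! placements × 3! orders within the block = 479001600·6 = 2874009600.
Probability = 2874009600/87178291200 = 3/91.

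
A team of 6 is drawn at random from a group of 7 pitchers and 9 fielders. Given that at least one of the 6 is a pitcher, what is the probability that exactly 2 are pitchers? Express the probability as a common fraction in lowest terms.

Work in counts. Selections with at least one pitcher: C(16,6) − C(9,6) = 8008 − 84 = 7924.
Of those, selections where exactly 2 are pitchers: C(7,2)·C(9,4) = 21·126 = 2646.
Conditional probability = 2646/7924 = 189/566.

189/566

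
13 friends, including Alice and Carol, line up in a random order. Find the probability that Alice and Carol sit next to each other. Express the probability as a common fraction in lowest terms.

There are 13! = 6227020800 arrangements.
Treat Alice and Carol as a block: 12! arrangements of the blocks × 2 orders within the block = 2·479001600 = 958003200.
Probability = 958003200/6227020800 = 2/13.

2/13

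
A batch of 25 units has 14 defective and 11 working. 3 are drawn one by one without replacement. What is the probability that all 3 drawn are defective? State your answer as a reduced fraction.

Multiply the conditional probabilities at each draw: 14/25 · 13/24 · 12/23 = 2184/13800 = 91/575.

91/575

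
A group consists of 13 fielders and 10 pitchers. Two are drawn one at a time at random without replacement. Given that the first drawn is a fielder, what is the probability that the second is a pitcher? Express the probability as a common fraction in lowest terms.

5/11

After removing one fielder, 22 remain: 12 fielders and 10 pitchers.
So the probability the next is a pitcher is 10/22 = 5/11.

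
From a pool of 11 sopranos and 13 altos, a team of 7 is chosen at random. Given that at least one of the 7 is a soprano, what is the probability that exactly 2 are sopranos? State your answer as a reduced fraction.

2145/10436

Work in counts. Selections with at least one soprano: C(24,7) − C(13,7) = 346104 − 1716 = 344388.
Of those, selections where exactly 2 are sopranos: C(11,2)·C(13,5) = 55·1287 = 70785.
Conditional probability = 70785/344388 = 2145/10436.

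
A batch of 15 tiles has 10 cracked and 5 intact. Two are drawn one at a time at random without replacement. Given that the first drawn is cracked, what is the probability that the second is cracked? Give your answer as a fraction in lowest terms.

After removing one cracked, 14 remain: 9 cracked and 5 intact.
So the probability the next is cracked is 9/14.

9/14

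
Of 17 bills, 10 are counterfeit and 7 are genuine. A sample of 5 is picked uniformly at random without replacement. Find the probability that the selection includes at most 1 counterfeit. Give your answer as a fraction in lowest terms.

There are C(17,5) = 6188 ways to choose the 5.
Favorable selections (at most 1 counterfeit): C(10,0)·C(7,5) + C(10,1)·C(7,4) = 21 + 350 = 371.
Probability = 371/6188 = 53/884.

53/884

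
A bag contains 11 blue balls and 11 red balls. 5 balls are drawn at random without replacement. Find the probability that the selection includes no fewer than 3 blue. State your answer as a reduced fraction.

Total selections: C(22,5) = 26334.
Favorable selections (no fewer than 3 blue): C(11,3)·C(11,2) + C(11,4)·C(11,1) + C(11,5)·C(11,0) = 9075 + 3630 + 462 = 13167.
Probability = 13167/26334 = 1/2.

1/2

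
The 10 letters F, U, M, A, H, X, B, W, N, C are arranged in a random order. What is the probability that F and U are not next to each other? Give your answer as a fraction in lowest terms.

There are 10! = 3628800 arrangements.
Arrangements with F and U adjacent: 2·9! = 725760.
So not adjacent: 3628800 − 725760 = 2903040, probability 2903040/3628800 = 4/5.

4/5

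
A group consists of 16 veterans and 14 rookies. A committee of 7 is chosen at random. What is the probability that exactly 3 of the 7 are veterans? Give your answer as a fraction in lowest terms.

Total number of selections: C(30,7) = 2035800.
Selections with exactly 3 veterans: choose 3 of the 16 veterans and 4 of the 14 rookies, C(16,3)·C(14,4) = 560·1001 = 560560.
Probability = 560560/2035800 = 1078/3915.

1078/3915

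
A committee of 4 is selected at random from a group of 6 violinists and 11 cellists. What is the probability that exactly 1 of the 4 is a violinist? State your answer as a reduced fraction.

There are C(17,4) = 2380 ways to choose 4 from 17.
Selections with exactly 1 violinist: choose 1 of the 6 violinists and 3 of the 11 cellists, C(6,1)·C(11,3) = 6·165 = 990.
Probability = 990/2380 = 99/238.

99/238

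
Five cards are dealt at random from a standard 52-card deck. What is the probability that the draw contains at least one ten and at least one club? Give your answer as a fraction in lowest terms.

There are C(52,5) = 2598960 possible draws.
By inclusion-exclusion on the complements, draws missing all tens or all clubs: C(48,5) + C(39,5) − C(36,5) = 1712304 + 575757 − 376992 = 1911069.
So draws with at least one of each: 2598960 − 1911069 = 687891, probability 687891/2598960 = 229297/866320.

229297/866320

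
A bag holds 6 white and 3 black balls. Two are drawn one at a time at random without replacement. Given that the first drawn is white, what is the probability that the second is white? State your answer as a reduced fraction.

5/8

After removing one white, 8 remain: 5 white and 3 black.
So the probability the next is white is 5/8.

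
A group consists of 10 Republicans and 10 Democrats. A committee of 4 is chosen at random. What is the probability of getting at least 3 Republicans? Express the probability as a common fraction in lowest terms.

There are C(20,4) = 4845 ways to choose the 4.
Favorable selections (at least 3 Republicans): C(10,3)·C(10,1) + C(10,4)·C(10,0) = 1200 + 210 = 1410.
Probability = 1410/4845 = 94/323.

94/323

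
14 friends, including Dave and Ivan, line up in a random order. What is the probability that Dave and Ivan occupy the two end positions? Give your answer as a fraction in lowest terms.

1/91

There are 14! = 87178291200 arrangements.
Place Dave and Ivan at the ends in 2 ways, arrange the remaining 12 in 12! = 479001600 ways: 2·479001600 = 958003200.
Probability = 958003200/87178291200 = 1/91.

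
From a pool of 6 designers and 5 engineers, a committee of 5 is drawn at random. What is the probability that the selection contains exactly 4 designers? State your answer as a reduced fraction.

25/154

Total number of selections: C(11,5) = 462.
Selections with exactly 4 designers: choose 4 of the 6 designers and 1 of the 5 engineers, C(6,4)·C(5,1) = 15·5 = 75.
Probability = 75/462 = 25/154.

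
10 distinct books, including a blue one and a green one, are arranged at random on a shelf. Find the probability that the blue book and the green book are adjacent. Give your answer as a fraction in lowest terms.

There are 10! = 3628800 arrangements.
Treat the blue book and the green book as a block: 9! arrangements of the blocks × 2 orders within the block = 2·362880 = 725760.
Probability = 725760/3628800 = 1/5.

1/5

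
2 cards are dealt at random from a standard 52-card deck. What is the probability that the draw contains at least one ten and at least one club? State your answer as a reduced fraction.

29/442

There are C(52,2) = 1326 possible draws.
By inclusion-exclusion on the complements, draws missing all tens or all clubs: C(48,2) + C(39,2) − C(36,2) = 1128 + 741 − 630 = 1239.
So draws with at least one of each: 1326 − 1239 = 87, probability 87/1326 = 29/442.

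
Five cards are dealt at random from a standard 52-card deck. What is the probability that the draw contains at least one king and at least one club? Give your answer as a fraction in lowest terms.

229297/866320

There are C(52,5) = 2598960 possible draws.
By inclusion-exclusion on the complements, draws missing all kings or all clubs: C(48,5) + C(39,5) − C(36,5) = 1712304 + 575757 − 376992 = 1911069.
So draws with at least one of each: 2598960 − 1911069 = 687891, probability 687891/2598960 = 229297/866320.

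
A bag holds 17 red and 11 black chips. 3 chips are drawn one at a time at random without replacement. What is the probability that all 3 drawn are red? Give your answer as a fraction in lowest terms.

170/819

Multiply the conditional probabilities at each draw: 17/28 · 16/27 · 15/26 = 4080/19656 = 170/819.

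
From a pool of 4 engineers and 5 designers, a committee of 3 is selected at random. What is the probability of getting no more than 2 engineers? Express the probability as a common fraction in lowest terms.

There are C(9,3) = 84 ways to choose the 3.
The complement is exactly 3 engineers: C(4,3)·C(5,0) = 4.
Probability = 1 − 4/84 = 80/84 = 20/21.

20/21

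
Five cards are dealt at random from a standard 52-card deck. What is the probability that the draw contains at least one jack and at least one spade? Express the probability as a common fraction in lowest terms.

There are C(52,5) = 2598960 possible draws.
By inclusion-exclusion on the complements, draws missing all jacks or all spades: C(48,5) + C(39,5) − C(36,5) = 1712304 + 575757 − 376992 = 1911069.
So draws with at least one of each: 2598960 − 1911069 = 687891, probability 687891/2598960 = 229297/866320.

229297/866320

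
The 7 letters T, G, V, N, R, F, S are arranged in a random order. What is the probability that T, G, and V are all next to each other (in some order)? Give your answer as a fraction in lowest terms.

There are 7! = 5040 arrangements.
Treat the three as one block: 5! placements × 3! orders within the block = 120·6 = 720.
Probability = 720/5040 = 1/7.

1/7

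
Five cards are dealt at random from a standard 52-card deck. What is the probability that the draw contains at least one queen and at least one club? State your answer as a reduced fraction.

There are C(52,5) = 2598960 possible draws.
By inclusion-exclusion on the complements, draws missing all queens or all clubs: C(48,5) + C(39,5) − C(36,5) = 1712304 + 575757 − 376992 = 1911069.
So draws with at least one of each: 2598960 − 1911069 = 687891, probability 687891/2598960 = 229297/866320.

229297/866320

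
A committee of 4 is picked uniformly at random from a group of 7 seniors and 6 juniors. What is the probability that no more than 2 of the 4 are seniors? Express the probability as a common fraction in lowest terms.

There are C(13,4) = 715 ways to choose the 4.
Favorable selections (no more than 2 seniors): C(7,0)·C(6,4) + C(7,1)·C(6,3) + C(7,2)·C(6,2) = 15 + 140 + 315 = 470.
Probability = 470/715 = 94/143.

94/143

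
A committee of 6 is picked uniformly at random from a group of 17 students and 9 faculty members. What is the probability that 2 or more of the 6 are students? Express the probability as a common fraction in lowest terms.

16286/16445

There are C(26,6) = 230230 ways to choose the 6.
Count the complement (fewer than 2 students): C(17,0)·C(9,6) + C(17,1)·C(9,5) = 84 + 2142 = 2226.
Probability = 1 − 2226/230230 = 228004/230230 = 16286/16445.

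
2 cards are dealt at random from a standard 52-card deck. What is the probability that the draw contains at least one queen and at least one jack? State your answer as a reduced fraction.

There are C(52,2) = 1326 possible draws.
By inclusion-exclusion on the complements, draws missing all queens or all jacks: C(48,2) + C(48,2) − C(44,2) = 1128 + 1128 − 946 = 1310.
So draws with at least one of each: 1326 − 1310 = 16, probability 16/1326 = 8/663.

8/663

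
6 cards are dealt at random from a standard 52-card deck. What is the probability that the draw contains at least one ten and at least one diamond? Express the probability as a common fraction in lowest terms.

6772177/20358520

There are C(52,6) = 20358520 possible draws.
By inclusion-exclusion on the complements, draws missing all tens or all diamonds: C(48,6) + C(39,6) − C(36,6) = 12271512 + 3262623 − 1947792 = 13586343.
So draws with at least one of each: 20358520 − 13586343 = 6772177, probability 6772177/20358520.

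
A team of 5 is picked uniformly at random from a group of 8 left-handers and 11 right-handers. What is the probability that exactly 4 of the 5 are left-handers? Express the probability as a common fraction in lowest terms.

There are C(19,5) = 11628 ways to choose 5 from 19.
Selections with exactly 4 left-handers: choose 4 of the 8 left-handers and 1 of the 11 right-handers, C(8,4)·C(11,1) = 70·11 = 770.
Probability = 770/11628 = 385/5814.

385/5814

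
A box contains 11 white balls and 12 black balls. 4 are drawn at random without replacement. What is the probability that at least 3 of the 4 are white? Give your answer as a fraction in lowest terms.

There are C(23,4) = 8855 ways to choose the 4.
Favorable selections (at least 3 white): C(11,3)·C(12,1) + C(11,4)·C(12,0) = 1980 + 330 = 2310.
Probability = 2310/8855 = 6/23.

6/23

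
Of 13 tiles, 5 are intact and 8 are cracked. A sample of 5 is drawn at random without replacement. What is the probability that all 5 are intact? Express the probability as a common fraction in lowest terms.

1/1287

There are C(13,5) = 1287 possible selections.
Selections with all intact: C(5,5) = 1.
Probability = 1/1287.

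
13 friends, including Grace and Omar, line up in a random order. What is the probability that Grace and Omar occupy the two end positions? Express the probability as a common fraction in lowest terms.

There are 13! = 6227020800 arrangements.
Place Grace and Omar at the ends in 2 ways, arrange the remaining 11 in 11! = 39916800 ways: 2·39916800 = 79833600.
Probability = 79833600/6227020800 = 1/78.

1/78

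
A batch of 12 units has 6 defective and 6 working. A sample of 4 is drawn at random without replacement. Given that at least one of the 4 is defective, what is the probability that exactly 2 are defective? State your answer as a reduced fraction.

15/32

Work in counts. Selections with at least one defective: C(12,4) − C(6,4) = 495 − 15 = 480.
Of those, selections where exactly 2 are defective: C(6,2)·C(6,2) = 15·15 = 225.
Conditional probability = 225/480 = 15/32.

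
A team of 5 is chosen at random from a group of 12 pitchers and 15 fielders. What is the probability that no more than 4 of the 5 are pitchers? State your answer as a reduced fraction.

4441/4485

Total selections: C(27,5) = 80730.
Favorable selections (no more than 4 pitchers): C(12,0)·C(15,5) + C(12,1)·C(15,4) + C(12,2)·C(15,3) + C(12,3)·C(15,2) + C(12,4)·C(15,1) = 3003 + 16380 + 30030 + 23100 + 7425 = 79938.
Probability = 79938/80730 = 4441/4485.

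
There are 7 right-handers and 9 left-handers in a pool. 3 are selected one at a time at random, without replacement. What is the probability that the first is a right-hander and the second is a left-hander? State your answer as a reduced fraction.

21/80

Multiply the conditional probabilities at each draw: 7/16 · 9/15 = 63/240 = 21/80.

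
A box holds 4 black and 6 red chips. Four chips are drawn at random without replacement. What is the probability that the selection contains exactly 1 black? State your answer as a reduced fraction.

8/21

The sample space is all 4-subsets of the 10: C(10,4) = 210.
Selections with exactly 1 black: choose 1 of the 4 black and 3 of the 6 red, C(4,1)·C(6,3) = 4·20 = 80.
Probability = 80/210 = 8/21.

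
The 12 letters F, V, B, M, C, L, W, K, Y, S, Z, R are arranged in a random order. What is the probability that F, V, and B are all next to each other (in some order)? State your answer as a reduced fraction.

There are 12! = 479001600 arrangements.
Treat the three as one block: 10! placements × 3! orders within the block = 3628800·6 = 21772800.
Probability = 21772800/479001600 = 1/22.

1/22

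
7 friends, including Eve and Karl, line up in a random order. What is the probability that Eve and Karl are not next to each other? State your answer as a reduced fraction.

5/7

There are 7! = 5040 arrangements.
Arrangements with Eve and Karl adjacent: 2·6! = 1440.
So not adjacent: 5040 − 1440 = 3600, probability 3600/5040 = 5/7.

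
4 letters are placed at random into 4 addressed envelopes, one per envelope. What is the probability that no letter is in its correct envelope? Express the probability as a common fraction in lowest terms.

3/8

There are 4! = 24 assignments.
By inclusion-exclusion, assignments with no fixed points: C(4,0)·4! − C(4,1)·3! + C(4,2)·2! − C(4,3)·1! + C(4,4)·0! = 9.
Probability = 9/24 = 3/8.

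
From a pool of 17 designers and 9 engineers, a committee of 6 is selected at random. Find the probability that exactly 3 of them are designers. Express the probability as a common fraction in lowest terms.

There are C(26,6) = 230230 ways to choose 6 from 26.
Selections with exactly 3 designers: choose 3 of the 17 designers and 3 of the 9 engineers, C(17,3)·C(9,3) = 680·84 = 57120.
Probability = 57120/230230 = 816/3289.

816/3289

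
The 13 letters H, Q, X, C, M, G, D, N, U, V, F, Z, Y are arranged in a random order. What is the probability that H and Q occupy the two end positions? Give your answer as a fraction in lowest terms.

1/78

There are 13! = 6227020800 arrangements.
Place H and Q at the ends in 2 ways, arrange the remaining 11 in 11! = 39916800 ways: 2·39916800 = 79833600.
Probability = 79833600/6227020800 = 1/78.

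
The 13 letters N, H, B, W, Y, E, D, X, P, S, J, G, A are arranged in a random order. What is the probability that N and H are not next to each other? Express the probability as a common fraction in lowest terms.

There are 13! = 6227020800 arrangements.
Arrangements with N and H adjacent: 2·12! = 958003200.
So not adjacent: 6227020800 − 958003200 = 5269017600, probability 5269017600/6227020800 = 11/13.

11/13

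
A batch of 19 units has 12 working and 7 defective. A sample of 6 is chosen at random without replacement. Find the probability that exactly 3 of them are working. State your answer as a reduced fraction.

Total number of selections: C(19,6) = 27132.
Selections with exactly 3 working: choose 3 of the 12 working and 3 of the 7 defective, C(12,3)·C(7,3) = 220·35 = 7700.
Probability = 7700/27132 = 275/969.

275/969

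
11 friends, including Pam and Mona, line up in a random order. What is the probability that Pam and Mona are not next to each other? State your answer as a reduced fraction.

There are 11! = 39916800 arrangements.
Arrangements with Pam and Mona adjacent: 2·10! = 7257600.
So not adjacent: 39916800 − 7257600 = 32659200, probability 32659200/39916800 = 9/11.

9/11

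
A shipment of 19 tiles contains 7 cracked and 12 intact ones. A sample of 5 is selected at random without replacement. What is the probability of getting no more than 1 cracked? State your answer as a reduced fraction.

Total selections: C(19,5) = 11628.
Favorable selections (no more than 1 cracked): C(7,0)·C(12,5) + C(7,1)·C(12,4) = 792 + 3465 = 4257.
Probability = 4257/11628 = 473/1292.

473/1292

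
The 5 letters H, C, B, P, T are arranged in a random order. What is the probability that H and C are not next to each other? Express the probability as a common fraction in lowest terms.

3/5

There are 5! = 120 arrangements.
Arrangements with H and C adjacent: 2·4! = 48.
So not adjacent: 120 − 48 = 72, probability 72/120 = 3/5.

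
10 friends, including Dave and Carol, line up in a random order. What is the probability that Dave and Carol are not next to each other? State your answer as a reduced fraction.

4/5

There are 10! = 3628800 arrangements.
Arrangements with Dave and Carol adjacent: 2·9! = 725760.
So not adjacent: 3628800 − 725760 = 2903040, probability 2903040/3628800 = 4/5.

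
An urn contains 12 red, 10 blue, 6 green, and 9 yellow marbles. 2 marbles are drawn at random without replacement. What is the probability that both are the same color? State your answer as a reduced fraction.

9/37

There are C(37,2) = 666 ways to draw 2 marbles.
All same color: C(12,2) + C(10,2) + C(6,2) + C(9,2) = 66 + 45 + 15 + 36 = 162.
Probability = 162/666 = 9/37.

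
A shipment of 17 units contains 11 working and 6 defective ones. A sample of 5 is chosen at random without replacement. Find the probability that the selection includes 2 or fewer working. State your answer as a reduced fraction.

There are C(17,5) = 6188 ways to choose the 5.
Favorable selections (2 or fewer working): C(11,0)·C(6,5) + C(11,1)·C(6,4) + C(11,2)·C(6,3) = 6 + 165 + 1100 = 1271.
Probability = 1271/6188.

1271/6188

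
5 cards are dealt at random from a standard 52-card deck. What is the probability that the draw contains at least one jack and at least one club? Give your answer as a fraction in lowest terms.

229297/866320

There are C(52,5) = 2598960 possible draws.
By inclusion-exclusion on the complements, draws missing all jacks or all clubs: C(48,5) + C(39,5) − C(36,5) = 1712304 + 575757 − 376992 = 1911069.
So draws with at least one of each: 2598960 − 1911069 = 687891, probability 687891/2598960 = 229297/866320.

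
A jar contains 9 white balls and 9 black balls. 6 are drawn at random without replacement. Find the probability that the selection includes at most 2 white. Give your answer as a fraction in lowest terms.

137/442

Total selections: C(18,6) = 18564.
Favorable selections (at most 2 white): C(9,0)·C(9,6) + C(9,1)·C(9,5) + C(9,2)·C(9,4) = 84 + 1134 + 4536 = 5754.
Probability = 5754/18564 = 137/442.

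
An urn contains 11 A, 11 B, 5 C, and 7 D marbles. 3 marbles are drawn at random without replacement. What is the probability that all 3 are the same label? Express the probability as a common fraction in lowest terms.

375/5984

There are C(34,3) = 5984 ways to draw 3 marbles.
All same label: C(11,3) + C(11,3) + C(5,3) + C(7,3) = 165 + 165 + 10 + 35 = 375.
Probability = 375/5984.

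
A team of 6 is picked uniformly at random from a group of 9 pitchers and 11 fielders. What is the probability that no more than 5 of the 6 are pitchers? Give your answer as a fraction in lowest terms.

Total selections: C(20,6) = 38760.
The complement is exactly 6 pitchers: C(9,6)·C(11,0) = 84.
Probability = 1 − 84/38760 = 38676/38760 = 3223/3230.

3223/3230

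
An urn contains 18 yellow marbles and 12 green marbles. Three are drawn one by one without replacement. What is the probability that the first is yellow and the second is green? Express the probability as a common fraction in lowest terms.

36/145

Multiply the conditional probabilities at each draw: 18/30 · 12/29 = 216/870 = 36/145.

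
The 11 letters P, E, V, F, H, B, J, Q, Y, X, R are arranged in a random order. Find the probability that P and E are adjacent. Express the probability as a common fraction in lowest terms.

There are 11! = 39916800 arrangements.
Treat P and E as a block: 10! arrangements of the blocks × 2 orders within the block = 2·3628800 = 7257600.
Probability = 7257600/39916800 = 2/11.

2/11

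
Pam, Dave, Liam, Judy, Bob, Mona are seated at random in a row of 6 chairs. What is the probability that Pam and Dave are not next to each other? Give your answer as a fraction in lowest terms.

2/3

There are 6! = 720 arrangements.
Arrangements with Pam and Dave adjacent: 2·5! = 240.
So not adjacent: 720 − 240 = 480, probability 480/720 = 2/3.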